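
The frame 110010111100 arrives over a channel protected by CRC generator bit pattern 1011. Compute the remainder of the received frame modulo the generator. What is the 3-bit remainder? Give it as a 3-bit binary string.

010

Modulo-2 division of 110010111100 by 1011:
  pos 0: 1100 XOR 1011 = 0111
  pos 1: 1111 XOR 1011 = 0100
  pos 2: 1000 XOR 1011 = 0011
  pos 4: 1111 XOR 1011 = 0100
  pos 5: 1001 XOR 1011 = 0010
  pos 7: 1010 XOR 1011 = 0001
Remainder = 010 (nonzero — an error is detected).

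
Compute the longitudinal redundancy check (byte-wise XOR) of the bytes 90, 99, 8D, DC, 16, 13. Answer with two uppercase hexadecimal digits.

XOR the bytes together:
  start with 0x90
  0x90 ⊕ 0x99 = 0x09
  0x09 ⊕ 0x8D = 0x84
  0x84 ⊕ 0xDC = 0x58
  0x58 ⊕ 0x16 = 0x4E
  0x4E ⊕ 0x13 = 0x5D

5D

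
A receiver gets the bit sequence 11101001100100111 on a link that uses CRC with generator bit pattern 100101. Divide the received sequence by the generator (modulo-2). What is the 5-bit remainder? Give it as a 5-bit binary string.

Modulo-2 division of 11101001100100111 by 100101:
  pos 0: 111010 XOR 100101 = 011111
  pos 1: 111110 XOR 100101 = 011011
  pos 2: 110111 XOR 100101 = 010010
  pos 3: 100101 XOR 100101 = 000000
  pos 11: 100111 XOR 100101 = 000010
Remainder = 00010 (nonzero — an error is detected).

00010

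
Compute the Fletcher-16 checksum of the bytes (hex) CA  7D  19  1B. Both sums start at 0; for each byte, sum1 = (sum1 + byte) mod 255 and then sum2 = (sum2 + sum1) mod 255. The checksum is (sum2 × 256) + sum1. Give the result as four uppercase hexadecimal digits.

Running sums (mod 255):
  after byte 0 (CA): sum1=202, sum2=202
  after byte 1 (7D): sum1=72, sum2=19
  after byte 2 (19): sum1=97, sum2=116
  after byte 3 (1B): sum1=124, sum2=240
Checksum = sum2·256 + sum1 = 240·256 + 124 = 61564 = 0xF07C.

F07C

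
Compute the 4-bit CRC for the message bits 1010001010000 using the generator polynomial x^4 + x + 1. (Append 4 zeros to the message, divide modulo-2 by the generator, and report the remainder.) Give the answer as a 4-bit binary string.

Append 4 zeros: 10100010100000000. Divide by 10011 (XOR where the leading bit is 1):
  pos 0: 10100 XOR 10011 = 00111
  pos 2: 11101 XOR 10011 = 01110
  pos 3: 11100 XOR 10011 = 01111
  pos 4: 11111 XOR 10011 = 01100
  pos 5: 11000 XOR 10011 = 01011
  pos 6: 10110 XOR 10011 = 00101
  pos 8: 10100 XOR 10011 = 00111
  pos 10: 11100 XOR 10011 = 01111
  pos 11: 11110 XOR 10011 = 01101
  pos 12: 11010 XOR 10011 = 01001
Remainder (last 4 bits) = 1001. This is the CRC / FCS.

1001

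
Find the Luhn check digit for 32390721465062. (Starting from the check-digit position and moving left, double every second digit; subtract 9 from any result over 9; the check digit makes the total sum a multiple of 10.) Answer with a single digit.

0

Partial digits right→left: 2 6 0 5 6 4 1 2 7 0 9 3 2 3
Double every second digit counting from the check-digit position (so the 1st, 3rd, 5th, ... of the partial from the right).
  doubled (with −9 where >9): 4 0 3 2 5 9 4 → sum 27
  kept as-is: 6 5 4 2 0 3 3 → sum 23
Total = 27 + 23 = 50.
Check digit = (10 − (50 mod 10)) mod 10 = 0.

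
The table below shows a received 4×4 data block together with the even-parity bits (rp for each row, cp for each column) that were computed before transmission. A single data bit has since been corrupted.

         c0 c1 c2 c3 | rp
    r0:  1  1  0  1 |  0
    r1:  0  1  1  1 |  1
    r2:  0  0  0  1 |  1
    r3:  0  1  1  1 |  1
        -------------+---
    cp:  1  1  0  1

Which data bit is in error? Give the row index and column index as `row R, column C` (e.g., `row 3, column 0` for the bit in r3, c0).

row 0, column 3

Recompute each row's even parity and compare to rp:
  r0: data parity 1, sent rp 0 → mismatch
  r1: data parity 1, sent rp 1 → ok
  r2: data parity 1, sent rp 1 → ok
  r3: data parity 1, sent rp 1 → ok
Recompute each column's even parity and compare to cp:
  c0: data parity 1, sent cp 1 → ok
  c1: data parity 1, sent cp 1 → ok
  c2: data parity 0, sent cp 0 → ok
  c3: data parity 0, sent cp 1 → mismatch
Exactly one row (r0) and one column (c3) fail → the flipped bit is at their intersection.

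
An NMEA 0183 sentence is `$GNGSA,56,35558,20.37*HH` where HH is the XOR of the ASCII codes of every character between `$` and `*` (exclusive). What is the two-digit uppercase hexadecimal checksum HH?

65

XOR the ASCII codes of the payload characters:
  'G' = 0x47 → acc = 0x47
  'N' = 0x4E → acc = 0x09
  'G' = 0x47 → acc = 0x4E
  'S' = 0x53 → acc = 0x1D
  'A' = 0x41 → acc = 0x5C
  ',' = 0x2C → acc = 0x70
  '5' = 0x35 → acc = 0x45
  '6' = 0x36 → acc = 0x73
  ',' = 0x2C → acc = 0x5F
  '3' = 0x33 → acc = 0x6C
  '5' = 0x35 → acc = 0x59
  '5' = 0x35 → acc = 0x6C
  '5' = 0x35 → acc = 0x59
  '8' = 0x38 → acc = 0x61
  ',' = 0x2C → acc = 0x4D
  '2' = 0x32 → acc = 0x7F
  '0' = 0x30 → acc = 0x4F
  '.' = 0x2E → acc = 0x61
  '3' = 0x33 → acc = 0x52
  '7' = 0x37 → acc = 0x65
Checksum = 0x65.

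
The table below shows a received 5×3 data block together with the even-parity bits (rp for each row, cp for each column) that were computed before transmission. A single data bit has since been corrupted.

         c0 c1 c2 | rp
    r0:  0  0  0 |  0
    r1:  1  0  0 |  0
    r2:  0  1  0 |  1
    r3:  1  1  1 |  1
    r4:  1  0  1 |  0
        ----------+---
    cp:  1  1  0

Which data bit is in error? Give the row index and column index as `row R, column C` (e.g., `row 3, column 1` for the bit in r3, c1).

Recompute each row's even parity and compare to rp:
  r0: data parity 0, sent rp 0 → ok
  r1: data parity 1, sent rp 0 → mismatch
  r2: data parity 1, sent rp 1 → ok
  r3: data parity 1, sent rp 1 → ok
  r4: data parity 0, sent rp 0 → ok
Recompute each column's even parity and compare to cp:
  c0: data parity 1, sent cp 1 → ok
  c1: data parity 0, sent cp 1 → mismatch
  c2: data parity 0, sent cp 0 → ok
Exactly one row (r1) and one column (c1) fail → the flipped bit is at their intersection.

row 1, column 1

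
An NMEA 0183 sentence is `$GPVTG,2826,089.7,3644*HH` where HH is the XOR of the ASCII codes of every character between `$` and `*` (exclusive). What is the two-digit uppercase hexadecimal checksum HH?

5D

XOR the ASCII codes of the payload characters:
  'G' = 0x47 → acc = 0x47
  'P' = 0x50 → acc = 0x17
  'V' = 0x56 → acc = 0x41
  'T' = 0x54 → acc = 0x15
  'G' = 0x47 → acc = 0x52
  ',' = 0x2C → acc = 0x7E
  '2' = 0x32 → acc = 0x4C
  '8' = 0x38 → acc = 0x74
  '2' = 0x32 → acc = 0x46
  '6' = 0x36 → acc = 0x70
  ',' = 0x2C → acc = 0x5C
  '0' = 0x30 → acc = 0x6C
  '8' = 0x38 → acc = 0x54
  '9' = 0x39 → acc = 0x6D
  '.' = 0x2E → acc = 0x43
  '7' = 0x37 → acc = 0x74
  ',' = 0x2C → acc = 0x58
  '3' = 0x33 → acc = 0x6B
  '6' = 0x36 → acc = 0x5D
  '4' = 0x34 → acc = 0x69
  '4' = 0x34 → acc = 0x5D
Checksum = 0x5D.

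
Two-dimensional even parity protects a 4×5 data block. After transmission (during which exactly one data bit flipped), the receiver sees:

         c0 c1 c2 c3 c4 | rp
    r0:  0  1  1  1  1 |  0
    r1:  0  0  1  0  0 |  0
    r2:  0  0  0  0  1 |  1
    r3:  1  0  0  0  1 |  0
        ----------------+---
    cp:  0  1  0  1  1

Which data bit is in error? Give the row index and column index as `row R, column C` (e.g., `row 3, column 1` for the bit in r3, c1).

row 1, column 0

Recompute each row's even parity and compare to rp:
  r0: data parity 0, sent rp 0 → ok
  r1: data parity 1, sent rp 0 → mismatch
  r2: data parity 1, sent rp 1 → ok
  r3: data parity 0, sent rp 0 → ok
Recompute each column's even parity and compare to cp:
  c0: data parity 1, sent cp 0 → mismatch
  c1: data parity 1, sent cp 1 → ok
  c2: data parity 0, sent cp 0 → ok
  c3: data parity 1, sent cp 1 → ok
  c4: data parity 1, sent cp 1 → ok
Exactly one row (r1) and one column (c0) fail → the flipped bit is at their intersection.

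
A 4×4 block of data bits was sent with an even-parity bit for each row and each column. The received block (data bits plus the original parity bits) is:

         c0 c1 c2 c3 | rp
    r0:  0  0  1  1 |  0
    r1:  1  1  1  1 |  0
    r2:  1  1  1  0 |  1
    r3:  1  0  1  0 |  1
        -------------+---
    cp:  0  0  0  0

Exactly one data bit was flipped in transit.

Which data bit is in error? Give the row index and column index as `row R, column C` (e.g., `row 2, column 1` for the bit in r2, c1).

row 3, column 0

Recompute each row's even parity and compare to rp:
  r0: data parity 0, sent rp 0 → ok
  r1: data parity 0, sent rp 0 → ok
  r2: data parity 1, sent rp 1 → ok
  r3: data parity 0, sent rp 1 → mismatch
Recompute each column's even parity and compare to cp:
  c0: data parity 1, sent cp 0 → mismatch
  c1: data parity 0, sent cp 0 → ok
  c2: data parity 0, sent cp 0 → ok
  c3: data parity 0, sent cp 0 → ok
Exactly one row (r3) and one column (c0) fail → the flipped bit is at their intersection.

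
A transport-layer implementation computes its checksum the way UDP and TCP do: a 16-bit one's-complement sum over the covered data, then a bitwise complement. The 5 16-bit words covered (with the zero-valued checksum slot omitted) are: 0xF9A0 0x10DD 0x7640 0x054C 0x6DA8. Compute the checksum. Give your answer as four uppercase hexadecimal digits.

0C4D

One's-complement addition (fold any carry out of bit 15 back into bit 0):
  0xF9A0 + 0x10DD = 0x10A7D → wrap carry → 0x0A7E
  0x0A7E + 0x7640 = 0x080BE
  0x80BE + 0x054C = 0x0860A
  0x860A + 0x6DA8 = 0x0F3B2
One's-complement sum = 0xF3B2.
Checksum = ~0xF3B2 & 0xFFFF = 0x0C4D.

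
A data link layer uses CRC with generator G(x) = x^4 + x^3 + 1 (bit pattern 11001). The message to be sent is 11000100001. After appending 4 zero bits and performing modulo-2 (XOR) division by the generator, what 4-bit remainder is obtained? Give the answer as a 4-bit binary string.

0110

Append 4 zeros: 110001000010000. Divide by 11001 (XOR where the leading bit is 1):
  pos 0: 11000 XOR 11001 = 00001
  pos 4: 11000 XOR 11001 = 00001
  pos 8: 10100 XOR 11001 = 01101
  pos 9: 11010 XOR 11001 = 00011
Remainder (last 4 bits) = 0110. This is the CRC / FCS.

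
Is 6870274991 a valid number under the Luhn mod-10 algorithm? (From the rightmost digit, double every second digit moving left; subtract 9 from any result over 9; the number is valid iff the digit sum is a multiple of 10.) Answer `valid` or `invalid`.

invalid

From the right, keep odd positions and double even positions (subtract 9 from any doubled value over 9):
  doubled (positions 2,4,...): 9 8 4 5 3 → sum 29
  kept (positions 1,3,...): 1 9 7 0 8 → sum 25
Total = 54.
54 mod 10 = 4, so the number is invalid.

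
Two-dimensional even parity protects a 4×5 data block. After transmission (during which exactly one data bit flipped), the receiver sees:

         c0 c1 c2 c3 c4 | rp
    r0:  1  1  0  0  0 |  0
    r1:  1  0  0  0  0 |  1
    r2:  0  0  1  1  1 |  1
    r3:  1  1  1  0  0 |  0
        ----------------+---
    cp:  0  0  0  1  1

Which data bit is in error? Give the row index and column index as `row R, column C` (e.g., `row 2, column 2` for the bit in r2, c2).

Recompute each row's even parity and compare to rp:
  r0: data parity 0, sent rp 0 → ok
  r1: data parity 1, sent rp 1 → ok
  r2: data parity 1, sent rp 1 → ok
  r3: data parity 1, sent rp 0 → mismatch
Recompute each column's even parity and compare to cp:
  c0: data parity 1, sent cp 0 → mismatch
  c1: data parity 0, sent cp 0 → ok
  c2: data parity 0, sent cp 0 → ok
  c3: data parity 1, sent cp 1 → ok
  c4: data parity 1, sent cp 1 → ok
Exactly one row (r3) and one column (c0) fail → the flipped bit is at their intersection.

row 3, column 0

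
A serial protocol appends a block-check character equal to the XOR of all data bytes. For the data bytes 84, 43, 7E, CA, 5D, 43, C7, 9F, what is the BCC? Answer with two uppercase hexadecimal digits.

XOR the bytes together:
  start with 0x84
  0x84 ⊕ 0x43 = 0xC7
  0xC7 ⊕ 0x7E = 0xB9
  0xB9 ⊕ 0xCA = 0x73
  0x73 ⊕ 0x5D = 0x2E
  0x2E ⊕ 0x43 = 0x6D
  0x6D ⊕ 0xC7 = 0xAA
  0xAA ⊕ 0x9F = 0x35

35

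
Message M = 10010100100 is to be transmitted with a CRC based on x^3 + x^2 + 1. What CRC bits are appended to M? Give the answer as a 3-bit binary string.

010

Append 3 zeros: 10010100100000. Divide by 1101 (XOR where the leading bit is 1):
  pos 0: 1001 XOR 1101 = 0100
  pos 1: 1000 XOR 1101 = 0101
  pos 2: 1011 XOR 1101 = 0110
  pos 3: 1100 XOR 1101 = 0001
  pos 6: 1010 XOR 1101 = 0111
  pos 7: 1110 XOR 1101 = 0011
  pos 9: 1100 XOR 1101 = 0001
Remainder (last 3 bits) = 010. This is the CRC / FCS.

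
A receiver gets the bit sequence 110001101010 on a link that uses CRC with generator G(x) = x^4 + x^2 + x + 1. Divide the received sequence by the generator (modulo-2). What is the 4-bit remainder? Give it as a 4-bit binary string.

0000

Modulo-2 division of 110001101010 by 10111:
  pos 0: 11000 XOR 10111 = 01111
  pos 1: 11111 XOR 10111 = 01000
  pos 2: 10001 XOR 10111 = 00110
  pos 4: 11001 XOR 10111 = 01110
  pos 5: 11100 XOR 10111 = 01011
  pos 6: 10111 XOR 10111 = 00000
Remainder = 0000 (zero — the frame passes the CRC check).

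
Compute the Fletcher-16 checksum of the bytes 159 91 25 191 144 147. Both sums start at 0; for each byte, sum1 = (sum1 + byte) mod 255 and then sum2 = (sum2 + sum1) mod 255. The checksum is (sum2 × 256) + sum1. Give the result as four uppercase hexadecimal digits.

DEF7

Running sums (mod 255):
  after byte 0 (159): sum1=159, sum2=159
  after byte 1 (91): sum1=250, sum2=154
  after byte 2 (25): sum1=20, sum2=174
  after byte 3 (191): sum1=211, sum2=130
  after byte 4 (144): sum1=100, sum2=230
  after byte 5 (147): sum1=247, sum2=222
Checksum = sum2·256 + sum1 = 222·256 + 247 = 57079 = 0xDEF7.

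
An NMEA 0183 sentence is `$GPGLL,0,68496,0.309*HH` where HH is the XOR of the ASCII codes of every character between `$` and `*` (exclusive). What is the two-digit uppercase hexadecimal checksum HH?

5D

XOR the ASCII codes of the payload characters:
  'G' = 0x47 → acc = 0x47
  'P' = 0x50 → acc = 0x17
  'G' = 0x47 → acc = 0x50
  'L' = 0x4C → acc = 0x1C
  'L' = 0x4C → acc = 0x50
  ',' = 0x2C → acc = 0x7C
  '0' = 0x30 → acc = 0x4C
  ',' = 0x2C → acc = 0x60
  '6' = 0x36 → acc = 0x56
  '8' = 0x38 → acc = 0x6E
  '4' = 0x34 → acc = 0x5A
  '9' = 0x39 → acc = 0x63
  '6' = 0x36 → acc = 0x55
  ',' = 0x2C → acc = 0x79
  '0' = 0x30 → acc = 0x49
  '.' = 0x2E → acc = 0x67
  '3' = 0x33 → acc = 0x54
  '0' = 0x30 → acc = 0x64
  '9' = 0x39 → acc = 0x5D
Checksum = 0x5D.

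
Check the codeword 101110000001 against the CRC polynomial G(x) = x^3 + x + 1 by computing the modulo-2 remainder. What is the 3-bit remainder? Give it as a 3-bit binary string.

000

Modulo-2 division of 101110000001 by 1011:
  pos 0: 1011 XOR 1011 = 0000
  pos 4: 1000 XOR 1011 = 0011
  pos 6: 1100 XOR 1011 = 0111
  pos 7: 1110 XOR 1011 = 0101
  pos 8: 1011 XOR 1011 = 0000
Remainder = 000 (zero — the frame passes the CRC check).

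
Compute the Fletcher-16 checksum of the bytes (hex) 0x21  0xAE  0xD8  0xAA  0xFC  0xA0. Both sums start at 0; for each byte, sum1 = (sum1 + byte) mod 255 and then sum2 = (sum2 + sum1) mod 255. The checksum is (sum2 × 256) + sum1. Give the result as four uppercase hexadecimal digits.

2EF0

Running sums (mod 255):
  after byte 0 (0x21): sum1=33, sum2=33
  after byte 1 (0xAE): sum1=207, sum2=240
  after byte 2 (0xD8): sum1=168, sum2=153
  after byte 3 (0xAA): sum1=83, sum2=236
  after byte 4 (0xFC): sum1=80, sum2=61
  after byte 5 (0xA0): sum1=240, sum2=46
Checksum = sum2·256 + sum1 = 46·256 + 240 = 12016 = 0x2EF0.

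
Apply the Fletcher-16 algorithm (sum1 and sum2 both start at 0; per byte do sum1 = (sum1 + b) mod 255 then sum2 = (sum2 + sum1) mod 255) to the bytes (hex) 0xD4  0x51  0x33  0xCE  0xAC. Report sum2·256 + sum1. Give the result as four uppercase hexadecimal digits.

51D4

Running sums (mod 255):
  after byte 0 (0xD4): sum1=212, sum2=212
  after byte 1 (0x51): sum1=38, sum2=250
  after byte 2 (0x33): sum1=89, sum2=84
  after byte 3 (0xCE): sum1=40, sum2=124
  after byte 4 (0xAC): sum1=212, sum2=81
Checksum = sum2·256 + sum1 = 81·256 + 212 = 20948 = 0x51D4.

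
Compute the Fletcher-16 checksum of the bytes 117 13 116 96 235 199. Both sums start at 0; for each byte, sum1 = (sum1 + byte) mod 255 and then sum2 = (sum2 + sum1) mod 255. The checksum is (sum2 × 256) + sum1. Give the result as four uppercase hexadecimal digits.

940B

Running sums (mod 255):
  after byte 0 (117): sum1=117, sum2=117
  after byte 1 (13): sum1=130, sum2=247
  after byte 2 (116): sum1=246, sum2=238
  after byte 3 (96): sum1=87, sum2=70
  after byte 4 (235): sum1=67, sum2=137
  after byte 5 (199): sum1=11, sum2=148
Checksum = sum2·256 + sum1 = 148·256 + 11 = 37899 = 0x940B.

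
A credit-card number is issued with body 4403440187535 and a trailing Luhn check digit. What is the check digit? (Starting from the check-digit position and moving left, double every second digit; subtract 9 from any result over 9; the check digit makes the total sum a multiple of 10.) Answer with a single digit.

Partial digits right→left: 5 3 5 7 8 1 0 4 4 3 0 4 4
Double every second digit counting from the check-digit position (so the 1st, 3rd, 5th, ... of the partial from the right).
  doubled (with −9 where >9): 1 1 7 0 8 0 8 → sum 25
  kept as-is: 3 7 1 4 3 4 → sum 22
Total = 25 + 22 = 47.
Check digit = (10 − (47 mod 10)) mod 10 = 3.

3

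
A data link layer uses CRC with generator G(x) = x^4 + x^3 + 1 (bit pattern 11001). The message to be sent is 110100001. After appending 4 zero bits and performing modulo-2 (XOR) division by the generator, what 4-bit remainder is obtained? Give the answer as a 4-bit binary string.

0010

Append 4 zeros: 1101000010000. Divide by 11001 (XOR where the leading bit is 1):
  pos 0: 11010 XOR 11001 = 00011
  pos 3: 11000 XOR 11001 = 00001
  pos 7: 11000 XOR 11001 = 00001
Remainder (last 4 bits) = 0010. This is the CRC / FCS.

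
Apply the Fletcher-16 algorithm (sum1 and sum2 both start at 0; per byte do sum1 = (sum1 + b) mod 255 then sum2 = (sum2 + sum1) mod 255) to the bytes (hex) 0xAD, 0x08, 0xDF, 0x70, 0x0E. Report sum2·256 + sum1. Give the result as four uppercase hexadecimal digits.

Running sums (mod 255):
  after byte 0 (0xAD): sum1=173, sum2=173
  after byte 1 (0x08): sum1=181, sum2=99
  after byte 2 (0xDF): sum1=149, sum2=248
  after byte 3 (0x70): sum1=6, sum2=254
  after byte 4 (0x0E): sum1=20, sum2=19
Checksum = sum2·256 + sum1 = 19·256 + 20 = 4884 = 0x1314.

1314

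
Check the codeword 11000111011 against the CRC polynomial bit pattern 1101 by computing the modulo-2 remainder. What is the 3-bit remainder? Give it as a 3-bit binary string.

Modulo-2 division of 11000111011 by 1101:
  pos 0: 1100 XOR 1101 = 0001
  pos 3: 1011 XOR 1101 = 0110
  pos 4: 1101 XOR 1101 = 0000
Remainder = 011 (nonzero — an error is detected).

011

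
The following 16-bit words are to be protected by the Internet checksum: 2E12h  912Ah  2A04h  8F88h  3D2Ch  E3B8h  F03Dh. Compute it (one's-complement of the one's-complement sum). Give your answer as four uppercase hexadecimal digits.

7613

One's-complement addition (fold any carry out of bit 15 back into bit 0):
  0x2E12 + 0x912A = 0x0BF3C
  0xBF3C + 0x2A04 = 0x0E940
  0xE940 + 0x8F88 = 0x178C8 → wrap carry → 0x78C9
  0x78C9 + 0x3D2C = 0x0B5F5
  0xB5F5 + 0xE3B8 = 0x199AD → wrap carry → 0x99AE
  0x99AE + 0xF03D = 0x189EB → wrap carry → 0x89EC
One's-complement sum = 0x89EC.
Checksum = ~0x89EC & 0xFFFF = 0x7613.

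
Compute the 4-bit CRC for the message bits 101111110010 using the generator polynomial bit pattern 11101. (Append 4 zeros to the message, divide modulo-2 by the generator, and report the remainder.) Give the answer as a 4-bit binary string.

Append 4 zeros: 1011111100100000. Divide by 11101 (XOR where the leading bit is 1):
  pos 0: 10111 XOR 11101 = 01010
  pos 1: 10101 XOR 11101 = 01000
  pos 2: 10001 XOR 11101 = 01100
  pos 3: 11001 XOR 11101 = 00100
  pos 5: 10000 XOR 11101 = 01101
  pos 6: 11011 XOR 11101 = 00110
  pos 8: 11000 XOR 11101 = 00101
  pos 10: 10100 XOR 11101 = 01001
  pos 11: 10010 XOR 11101 = 01111
Remainder (last 4 bits) = 1111. This is the CRC / FCS.

1111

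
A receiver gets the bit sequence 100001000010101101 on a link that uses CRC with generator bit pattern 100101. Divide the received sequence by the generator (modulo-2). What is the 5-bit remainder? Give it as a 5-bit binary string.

00001

Modulo-2 division of 100001000010101101 by 100101:
  pos 0: 100001 XOR 100101 = 000100
  pos 3: 100000 XOR 100101 = 000101
  pos 6: 101010 XOR 100101 = 001111
  pos 8: 111110 XOR 100101 = 011011
  pos 9: 110111 XOR 100101 = 010010
  pos 10: 100101 XOR 100101 = 000000
Remainder = 00001 (nonzero — an error is detected).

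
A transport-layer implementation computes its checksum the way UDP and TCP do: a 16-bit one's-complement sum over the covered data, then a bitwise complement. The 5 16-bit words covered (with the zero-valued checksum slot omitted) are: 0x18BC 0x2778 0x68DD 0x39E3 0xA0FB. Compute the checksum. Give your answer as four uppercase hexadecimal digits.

7C0F

One's-complement addition (fold any carry out of bit 15 back into bit 0):
  0x18BC + 0x2778 = 0x04034
  0x4034 + 0x68DD = 0x0A911
  0xA911 + 0x39E3 = 0x0E2F4
  0xE2F4 + 0xA0FB = 0x183EF → wrap carry → 0x83F0
One's-complement sum = 0x83F0.
Checksum = ~0x83F0 & 0xFFFF = 0x7C0F.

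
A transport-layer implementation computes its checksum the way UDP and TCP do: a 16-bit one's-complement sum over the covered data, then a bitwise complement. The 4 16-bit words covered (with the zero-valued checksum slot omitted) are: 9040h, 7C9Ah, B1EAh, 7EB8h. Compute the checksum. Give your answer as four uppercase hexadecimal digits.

C281

One's-complement addition (fold any carry out of bit 15 back into bit 0):
  0x9040 + 0x7C9A = 0x10CDA → wrap carry → 0x0CDB
  0x0CDB + 0xB1EA = 0x0BEC5
  0xBEC5 + 0x7EB8 = 0x13D7D → wrap carry → 0x3D7E
One's-complement sum = 0x3D7E.
Checksum = ~0x3D7E & 0xFFFF = 0xC281.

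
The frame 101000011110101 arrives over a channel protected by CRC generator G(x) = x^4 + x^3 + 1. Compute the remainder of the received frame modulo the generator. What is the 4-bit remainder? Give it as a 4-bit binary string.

0000

Modulo-2 division of 101000011110101 by 11001:
  pos 0: 10100 XOR 11001 = 01101
  pos 1: 11010 XOR 11001 = 00011
  pos 4: 11011 XOR 11001 = 00010
  pos 7: 10110 XOR 11001 = 01111
  pos 8: 11111 XOR 11001 = 00110
  pos 10: 11001 XOR 11001 = 00000
Remainder = 0000 (zero — the frame passes the CRC check).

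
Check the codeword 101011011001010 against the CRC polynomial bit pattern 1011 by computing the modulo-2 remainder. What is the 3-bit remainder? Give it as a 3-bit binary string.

Modulo-2 division of 101011011001010 by 1011:
  pos 0: 1010 XOR 1011 = 0001
  pos 3: 1110 XOR 1011 = 0101
  pos 4: 1011 XOR 1011 = 0000
  pos 8: 1001 XOR 1011 = 0010
  pos 10: 1001 XOR 1011 = 0010
Remainder = 100 (nonzero — an error is detected).

100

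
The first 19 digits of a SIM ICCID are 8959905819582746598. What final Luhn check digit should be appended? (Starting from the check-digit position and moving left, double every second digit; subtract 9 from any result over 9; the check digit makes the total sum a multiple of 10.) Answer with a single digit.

4

Partial digits right→left: 8 9 5 6 4 7 2 8 5 9 1 8 5 0 9 9 5 9 8
Double every second digit counting from the check-digit position (so the 1st, 3rd, 5th, ... of the partial from the right).
  doubled (with −9 where >9): 7 1 8 4 1 2 1 9 1 7 → sum 41
  kept as-is: 9 6 7 8 9 8 0 9 9 → sum 65
Total = 41 + 65 = 106.
Check digit = (10 − (106 mod 10)) mod 10 = 4.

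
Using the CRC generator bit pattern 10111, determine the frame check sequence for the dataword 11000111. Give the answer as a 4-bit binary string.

1101

Append 4 zeros: 110001110000. Divide by 10111 (XOR where the leading bit is 1):
  pos 0: 11000 XOR 10111 = 01111
  pos 1: 11111 XOR 10111 = 01000
  pos 2: 10001 XOR 10111 = 00110
  pos 4: 11010 XOR 10111 = 01101
  pos 5: 11010 XOR 10111 = 01101
  pos 6: 11010 XOR 10111 = 01101
  pos 7: 11010 XOR 10111 = 01101
Remainder (last 4 bits) = 1101. This is the CRC / FCS.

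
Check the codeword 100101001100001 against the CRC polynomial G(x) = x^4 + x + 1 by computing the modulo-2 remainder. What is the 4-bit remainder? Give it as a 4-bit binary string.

Modulo-2 division of 100101001100001 by 10011:
  pos 0: 10010 XOR 10011 = 00001
  pos 4: 11001 XOR 10011 = 01010
  pos 5: 10101 XOR 10011 = 00110
  pos 7: 11000 XOR 10011 = 01011
  pos 8: 10110 XOR 10011 = 00101
  pos 10: 10101 XOR 10011 = 00110
Remainder = 0110 (nonzero — an error is detected).

0110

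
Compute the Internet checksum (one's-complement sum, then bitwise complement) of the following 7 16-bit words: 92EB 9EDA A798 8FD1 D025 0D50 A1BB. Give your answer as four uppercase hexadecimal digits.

179E

One's-complement addition (fold any carry out of bit 15 back into bit 0):
  0x92EB + 0x9EDA = 0x131C5 → wrap carry → 0x31C6
  0x31C6 + 0xA798 = 0x0D95E
  0xD95E + 0x8FD1 = 0x1692F → wrap carry → 0x6930
  0x6930 + 0xD025 = 0x13955 → wrap carry → 0x3956
  0x3956 + 0x0D50 = 0x046A6
  0x46A6 + 0xA1BB = 0x0E861
One's-complement sum = 0xE861.
Checksum = ~0xE861 & 0xFFFF = 0x179E.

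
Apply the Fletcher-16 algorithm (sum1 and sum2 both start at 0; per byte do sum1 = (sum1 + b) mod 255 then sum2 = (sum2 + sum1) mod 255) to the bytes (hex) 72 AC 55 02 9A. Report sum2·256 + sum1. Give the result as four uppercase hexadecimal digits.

Running sums (mod 255):
  after byte 0 (72): sum1=114, sum2=114
  after byte 1 (AC): sum1=31, sum2=145
  after byte 2 (55): sum1=116, sum2=6
  after byte 3 (02): sum1=118, sum2=124
  after byte 4 (9A): sum1=17, sum2=141
Checksum = sum2·256 + sum1 = 141·256 + 17 = 36113 = 0x8D11.

8D11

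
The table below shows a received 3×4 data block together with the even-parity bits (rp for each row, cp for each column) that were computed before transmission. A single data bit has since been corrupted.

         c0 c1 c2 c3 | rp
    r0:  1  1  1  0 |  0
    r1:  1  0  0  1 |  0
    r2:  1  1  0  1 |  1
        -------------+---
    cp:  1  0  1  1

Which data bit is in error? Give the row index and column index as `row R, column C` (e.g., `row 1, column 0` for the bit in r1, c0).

Recompute each row's even parity and compare to rp:
  r0: data parity 1, sent rp 0 → mismatch
  r1: data parity 0, sent rp 0 → ok
  r2: data parity 1, sent rp 1 → ok
Recompute each column's even parity and compare to cp:
  c0: data parity 1, sent cp 1 → ok
  c1: data parity 0, sent cp 0 → ok
  c2: data parity 1, sent cp 1 → ok
  c3: data parity 0, sent cp 1 → mismatch
Exactly one row (r0) and one column (c3) fail → the flipped bit is at their intersection.

row 0, column 3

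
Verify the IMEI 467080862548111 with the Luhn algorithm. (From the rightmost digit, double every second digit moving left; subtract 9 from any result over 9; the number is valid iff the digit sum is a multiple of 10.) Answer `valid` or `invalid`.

invalid

From the right, keep odd positions and double even positions (subtract 9 from any doubled value over 9):
  doubled (positions 2,4,...): 2 7 1 3 0 0 3 → sum 16
  kept (positions 1,3,...): 1 1 4 2 8 8 7 4 → sum 35
Total = 51.
51 mod 10 = 1, so the number is invalid.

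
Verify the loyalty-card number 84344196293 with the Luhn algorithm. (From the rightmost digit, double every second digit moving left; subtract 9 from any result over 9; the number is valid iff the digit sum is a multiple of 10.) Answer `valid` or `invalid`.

From the right, keep odd positions and double even positions (subtract 9 from any doubled value over 9):
  doubled (positions 2,4,...): 9 3 2 8 8 → sum 30
  kept (positions 1,3,...): 3 2 9 4 3 8 → sum 29
Total = 59.
59 mod 10 = 9, so the number is invalid.

invalid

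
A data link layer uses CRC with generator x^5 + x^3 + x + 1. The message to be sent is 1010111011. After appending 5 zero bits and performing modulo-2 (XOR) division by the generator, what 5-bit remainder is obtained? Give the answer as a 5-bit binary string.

10011

Append 5 zeros: 101011101100000. Divide by 101011 (XOR where the leading bit is 1):
  pos 0: 101011 XOR 101011 = 000000
  pos 6: 101100 XOR 101011 = 000111
  pos 9: 111000 XOR 101011 = 010011
Remainder (last 5 bits) = 10011. This is the CRC / FCS.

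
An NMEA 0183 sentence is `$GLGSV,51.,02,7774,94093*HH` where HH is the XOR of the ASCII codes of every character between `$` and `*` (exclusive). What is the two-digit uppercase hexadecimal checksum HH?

XOR the ASCII codes of the payload characters:
  'G' = 0x47 → acc = 0x47
  'L' = 0x4C → acc = 0x0B
  'G' = 0x47 → acc = 0x4C
  'S' = 0x53 → acc = 0x1F
  'V' = 0x56 → acc = 0x49
  ',' = 0x2C → acc = 0x65
  '5' = 0x35 → acc = 0x50
  '1' = 0x31 → acc = 0x61
  '.' = 0x2E → acc = 0x4F
  ',' = 0x2C → acc = 0x63
  '0' = 0x30 → acc = 0x53
  '2' = 0x32 → acc = 0x61
  ',' = 0x2C → acc = 0x4D
  '7' = 0x37 → acc = 0x7A
  '7' = 0x37 → acc = 0x4D
  '7' = 0x37 → acc = 0x7A
  '4' = 0x34 → acc = 0x4E
  ',' = 0x2C → acc = 0x62
  '9' = 0x39 → acc = 0x5B
  '4' = 0x34 → acc = 0x6F
  '0' = 0x30 → acc = 0x5F
  '9' = 0x39 → acc = 0x66
  '3' = 0x33 → acc = 0x55
Checksum = 0x55.

55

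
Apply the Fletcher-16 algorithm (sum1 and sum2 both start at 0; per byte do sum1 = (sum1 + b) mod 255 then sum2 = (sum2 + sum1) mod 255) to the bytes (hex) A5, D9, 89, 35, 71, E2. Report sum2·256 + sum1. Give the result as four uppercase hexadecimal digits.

AE92

Running sums (mod 255):
  after byte 0 (A5): sum1=165, sum2=165
  after byte 1 (D9): sum1=127, sum2=37
  after byte 2 (89): sum1=9, sum2=46
  after byte 3 (35): sum1=62, sum2=108
  after byte 4 (71): sum1=175, sum2=28
  after byte 5 (E2): sum1=146, sum2=174
Checksum = sum2·256 + sum1 = 174·256 + 146 = 44690 = 0xAE92.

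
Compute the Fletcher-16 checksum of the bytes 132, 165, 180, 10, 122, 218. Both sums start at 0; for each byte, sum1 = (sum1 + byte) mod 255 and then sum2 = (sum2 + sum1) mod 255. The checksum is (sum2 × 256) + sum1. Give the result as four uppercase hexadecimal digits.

183E

Running sums (mod 255):
  after byte 0 (132): sum1=132, sum2=132
  after byte 1 (165): sum1=42, sum2=174
  after byte 2 (180): sum1=222, sum2=141
  after byte 3 (10): sum1=232, sum2=118
  after byte 4 (122): sum1=99, sum2=217
  after byte 5 (218): sum1=62, sum2=24
Checksum = sum2·256 + sum1 = 24·256 + 62 = 6206 = 0x183E.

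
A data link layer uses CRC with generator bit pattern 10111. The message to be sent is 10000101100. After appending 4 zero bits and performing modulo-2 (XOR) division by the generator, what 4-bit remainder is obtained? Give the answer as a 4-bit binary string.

Append 4 zeros: 100001011000000. Divide by 10111 (XOR where the leading bit is 1):
  pos 0: 10000 XOR 10111 = 00111
  pos 2: 11110 XOR 10111 = 01001
  pos 3: 10011 XOR 10111 = 00100
  pos 5: 10010 XOR 10111 = 00101
  pos 7: 10100 XOR 10111 = 00011
  pos 10: 11000 XOR 10111 = 01111
Remainder (last 4 bits) = 1111. This is the CRC / FCS.

1111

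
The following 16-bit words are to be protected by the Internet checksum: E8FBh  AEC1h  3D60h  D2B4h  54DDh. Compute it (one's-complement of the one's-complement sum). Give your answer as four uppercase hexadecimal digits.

0350

One's-complement addition (fold any carry out of bit 15 back into bit 0):
  0xE8FB + 0xAEC1 = 0x197BC → wrap carry → 0x97BD
  0x97BD + 0x3D60 = 0x0D51D
  0xD51D + 0xD2B4 = 0x1A7D1 → wrap carry → 0xA7D2
  0xA7D2 + 0x54DD = 0x0FCAF
One's-complement sum = 0xFCAF.
Checksum = ~0xFCAF & 0xFFFF = 0x0350.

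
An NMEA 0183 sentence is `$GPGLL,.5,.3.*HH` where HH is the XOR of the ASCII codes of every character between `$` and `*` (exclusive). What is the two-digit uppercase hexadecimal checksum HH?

78

XOR the ASCII codes of the payload characters:
  'G' = 0x47 → acc = 0x47
  'P' = 0x50 → acc = 0x17
  'G' = 0x47 → acc = 0x50
  'L' = 0x4C → acc = 0x1C
  'L' = 0x4C → acc = 0x50
  ',' = 0x2C → acc = 0x7C
  '.' = 0x2E → acc = 0x52
  '5' = 0x35 → acc = 0x67
  ',' = 0x2C → acc = 0x4B
  '.' = 0x2E → acc = 0x65
  '3' = 0x33 → acc = 0x56
  '.' = 0x2E → acc = 0x78
Checksum = 0x78.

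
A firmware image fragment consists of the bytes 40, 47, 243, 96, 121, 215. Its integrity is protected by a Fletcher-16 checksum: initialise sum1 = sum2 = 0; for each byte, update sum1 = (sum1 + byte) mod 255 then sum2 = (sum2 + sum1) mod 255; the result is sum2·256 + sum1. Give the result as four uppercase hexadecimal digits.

Running sums (mod 255):
  after byte 0 (40): sum1=40, sum2=40
  after byte 1 (47): sum1=87, sum2=127
  after byte 2 (243): sum1=75, sum2=202
  after byte 3 (96): sum1=171, sum2=118
  after byte 4 (121): sum1=37, sum2=155
  after byte 5 (215): sum1=252, sum2=152
Checksum = sum2·256 + sum1 = 152·256 + 252 = 39164 = 0x98FC.

98FC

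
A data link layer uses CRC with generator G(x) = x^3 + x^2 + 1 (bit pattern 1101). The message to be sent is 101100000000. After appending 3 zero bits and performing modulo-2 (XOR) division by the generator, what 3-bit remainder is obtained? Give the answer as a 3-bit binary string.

101

Append 3 zeros: 101100000000000. Divide by 1101 (XOR where the leading bit is 1):
  pos 0: 1011 XOR 1101 = 0110
  pos 1: 1100 XOR 1101 = 0001
  pos 4: 1000 XOR 1101 = 0101
  pos 5: 1010 XOR 1101 = 0111
  pos 6: 1110 XOR 1101 = 0011
  pos 8: 1100 XOR 1101 = 0001
  pos 11: 1000 XOR 1101 = 0101
Remainder (last 3 bits) = 101. This is the CRC / FCS.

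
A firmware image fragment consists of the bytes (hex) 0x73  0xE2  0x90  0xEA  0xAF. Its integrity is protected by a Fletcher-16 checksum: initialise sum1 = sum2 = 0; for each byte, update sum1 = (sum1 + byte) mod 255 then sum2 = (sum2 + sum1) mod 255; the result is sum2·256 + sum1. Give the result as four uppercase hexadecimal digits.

0481

Running sums (mod 255):
  after byte 0 (0x73): sum1=115, sum2=115
  after byte 1 (0xE2): sum1=86, sum2=201
  after byte 2 (0x90): sum1=230, sum2=176
  after byte 3 (0xEA): sum1=209, sum2=130
  after byte 4 (0xAF): sum1=129, sum2=4
Checksum = sum2·256 + sum1 = 4·256 + 129 = 1153 = 0x0481.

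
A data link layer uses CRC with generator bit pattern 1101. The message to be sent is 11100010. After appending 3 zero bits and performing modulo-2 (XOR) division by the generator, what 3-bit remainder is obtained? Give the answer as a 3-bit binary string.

Append 3 zeros: 11100010000. Divide by 1101 (XOR where the leading bit is 1):
  pos 0: 1110 XOR 1101 = 0011
  pos 2: 1100 XOR 1101 = 0001
  pos 5: 1100 XOR 1101 = 0001
Remainder (last 3 bits) = 100. This is the CRC / FCS.

100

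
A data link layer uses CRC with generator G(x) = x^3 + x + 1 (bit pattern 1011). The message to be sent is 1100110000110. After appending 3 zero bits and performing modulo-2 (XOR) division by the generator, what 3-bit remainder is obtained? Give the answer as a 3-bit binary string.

111

Append 3 zeros: 1100110000110000. Divide by 1011 (XOR where the leading bit is 1):
  pos 0: 1100 XOR 1011 = 0111
  pos 1: 1111 XOR 1011 = 0100
  pos 2: 1001 XOR 1011 = 0010
  pos 4: 1000 XOR 1011 = 0011
  pos 6: 1100 XOR 1011 = 0111
  pos 7: 1111 XOR 1011 = 0100
  pos 8: 1001 XOR 1011 = 0010
  pos 10: 1000 XOR 1011 = 0011
  pos 12: 1100 XOR 1011 = 0111
Remainder (last 3 bits) = 111. This is the CRC / FCS.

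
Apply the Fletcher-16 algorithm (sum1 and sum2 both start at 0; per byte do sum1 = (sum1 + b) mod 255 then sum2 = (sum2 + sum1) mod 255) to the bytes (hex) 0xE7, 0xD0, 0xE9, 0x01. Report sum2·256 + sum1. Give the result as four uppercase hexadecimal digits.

E6A3

Running sums (mod 255):
  after byte 0 (0xE7): sum1=231, sum2=231
  after byte 1 (0xD0): sum1=184, sum2=160
  after byte 2 (0xE9): sum1=162, sum2=67
  after byte 3 (0x01): sum1=163, sum2=230
Checksum = sum2·256 + sum1 = 230·256 + 163 = 59043 = 0xE6A3.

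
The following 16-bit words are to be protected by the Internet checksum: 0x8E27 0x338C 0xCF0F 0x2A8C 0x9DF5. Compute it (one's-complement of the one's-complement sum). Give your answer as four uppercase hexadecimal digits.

A6BA

One's-complement addition (fold any carry out of bit 15 back into bit 0):
  0x8E27 + 0x338C = 0x0C1B3
  0xC1B3 + 0xCF0F = 0x190C2 → wrap carry → 0x90C3
  0x90C3 + 0x2A8C = 0x0BB4F
  0xBB4F + 0x9DF5 = 0x15944 → wrap carry → 0x5945
One's-complement sum = 0x5945.
Checksum = ~0x5945 & 0xFFFF = 0xA6BA.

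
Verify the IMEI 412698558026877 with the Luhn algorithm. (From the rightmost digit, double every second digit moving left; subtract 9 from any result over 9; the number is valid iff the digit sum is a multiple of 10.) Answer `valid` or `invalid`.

invalid

From the right, keep odd positions and double even positions (subtract 9 from any doubled value over 9):
  doubled (positions 2,4,...): 5 3 0 1 7 3 2 → sum 21
  kept (positions 1,3,...): 7 8 2 8 5 9 2 4 → sum 45
Total = 66.
66 mod 10 = 6, so the number is invalid.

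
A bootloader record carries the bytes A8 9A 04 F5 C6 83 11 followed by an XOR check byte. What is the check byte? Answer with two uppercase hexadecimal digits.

97

XOR the bytes together:
  start with 0xA8
  0xA8 ⊕ 0x9A = 0x32
  0x32 ⊕ 0x04 = 0x36
  0x36 ⊕ 0xF5 = 0xC3
  0xC3 ⊕ 0xC6 = 0x05
  0x05 ⊕ 0x83 = 0x86
  0x86 ⊕ 0x11 = 0x97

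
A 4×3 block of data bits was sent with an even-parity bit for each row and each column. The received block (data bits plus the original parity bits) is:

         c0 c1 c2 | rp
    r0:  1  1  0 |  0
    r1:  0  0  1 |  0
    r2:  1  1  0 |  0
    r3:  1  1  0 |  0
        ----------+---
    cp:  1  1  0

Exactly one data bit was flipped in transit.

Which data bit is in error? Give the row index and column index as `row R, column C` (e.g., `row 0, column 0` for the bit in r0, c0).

Recompute each row's even parity and compare to rp:
  r0: data parity 0, sent rp 0 → ok
  r1: data parity 1, sent rp 0 → mismatch
  r2: data parity 0, sent rp 0 → ok
  r3: data parity 0, sent rp 0 → ok
Recompute each column's even parity and compare to cp:
  c0: data parity 1, sent cp 1 → ok
  c1: data parity 1, sent cp 1 → ok
  c2: data parity 1, sent cp 0 → mismatch
Exactly one row (r1) and one column (c2) fail → the flipped bit is at their intersection.

row 1, column 2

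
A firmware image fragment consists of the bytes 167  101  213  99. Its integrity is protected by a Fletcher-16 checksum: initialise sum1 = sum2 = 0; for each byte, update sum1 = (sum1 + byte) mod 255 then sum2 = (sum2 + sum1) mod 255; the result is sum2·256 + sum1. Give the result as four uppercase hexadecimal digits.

DD46

Running sums (mod 255):
  after byte 0 (167): sum1=167, sum2=167
  after byte 1 (101): sum1=13, sum2=180
  after byte 2 (213): sum1=226, sum2=151
  after byte 3 (99): sum1=70, sum2=221
Checksum = sum2·256 + sum1 = 221·256 + 70 = 56646 = 0xDD46.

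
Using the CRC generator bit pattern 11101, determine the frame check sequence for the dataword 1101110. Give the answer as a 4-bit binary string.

Append 4 zeros: 11011100000. Divide by 11101 (XOR where the leading bit is 1):
  pos 0: 11011 XOR 11101 = 00110
  pos 2: 11010 XOR 11101 = 00111
  pos 4: 11100 XOR 11101 = 00001
Remainder (last 4 bits) = 0100. This is the CRC / FCS.

0100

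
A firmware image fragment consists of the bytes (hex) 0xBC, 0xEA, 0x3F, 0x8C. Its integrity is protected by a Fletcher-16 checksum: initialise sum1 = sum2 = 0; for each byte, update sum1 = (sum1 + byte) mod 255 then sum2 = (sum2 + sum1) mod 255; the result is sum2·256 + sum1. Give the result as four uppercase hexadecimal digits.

BE73

Running sums (mod 255):
  after byte 0 (0xBC): sum1=188, sum2=188
  after byte 1 (0xEA): sum1=167, sum2=100
  after byte 2 (0x3F): sum1=230, sum2=75
  after byte 3 (0x8C): sum1=115, sum2=190
Checksum = sum2·256 + sum1 = 190·256 + 115 = 48755 = 0xBE73.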